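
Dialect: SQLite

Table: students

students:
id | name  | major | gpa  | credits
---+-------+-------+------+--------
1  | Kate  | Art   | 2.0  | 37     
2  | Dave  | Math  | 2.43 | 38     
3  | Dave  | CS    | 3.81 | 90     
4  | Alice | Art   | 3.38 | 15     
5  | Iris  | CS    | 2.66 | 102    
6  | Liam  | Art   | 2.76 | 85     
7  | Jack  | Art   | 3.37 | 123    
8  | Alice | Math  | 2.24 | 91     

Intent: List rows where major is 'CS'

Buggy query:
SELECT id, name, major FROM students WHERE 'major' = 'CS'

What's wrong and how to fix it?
Bug: Single quotes denote string literals in SQL; the column name is being compared as a constant string

Fix: Remove the quotes around the column name (or use double quotes for an identifier)

Corrected query:
SELECT id, name, major FROM students WHERE major = 'CS'

Result:
id | name | major
---+------+------
3  | Dave | CS   
5  | Iris | CS   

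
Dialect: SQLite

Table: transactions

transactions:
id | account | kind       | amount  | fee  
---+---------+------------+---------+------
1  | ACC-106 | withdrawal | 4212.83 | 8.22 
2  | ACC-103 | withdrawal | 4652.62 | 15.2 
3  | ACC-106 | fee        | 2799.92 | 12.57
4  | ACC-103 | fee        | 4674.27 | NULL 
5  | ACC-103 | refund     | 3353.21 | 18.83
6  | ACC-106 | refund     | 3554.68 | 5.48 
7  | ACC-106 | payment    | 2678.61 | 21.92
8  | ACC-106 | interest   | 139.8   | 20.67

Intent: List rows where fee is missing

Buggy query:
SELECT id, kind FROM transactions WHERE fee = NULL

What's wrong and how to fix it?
Bug: Comparing to NULL with '=' never matches; NULL = NULL is unknown, not true

Fix: Use IS NULL to test for NULL

Corrected query:
SELECT id, kind FROM transactions WHERE fee IS NULL

Result:
id | kind
---+-----
4  | fee 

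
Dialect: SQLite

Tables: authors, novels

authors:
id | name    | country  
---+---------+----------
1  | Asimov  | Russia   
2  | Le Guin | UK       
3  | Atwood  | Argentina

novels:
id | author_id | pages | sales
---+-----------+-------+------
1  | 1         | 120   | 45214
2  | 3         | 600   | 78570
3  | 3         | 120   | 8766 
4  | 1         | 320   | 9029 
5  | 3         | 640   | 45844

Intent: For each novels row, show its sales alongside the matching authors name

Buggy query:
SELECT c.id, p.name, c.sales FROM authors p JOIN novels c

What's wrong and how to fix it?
Bug: JOIN with no ON clause produces a cartesian product; every novels row pairs with every authors row

Fix: Specify the join condition linking the foreign key to the parent id

Corrected query:
SELECT c.id, p.name, c.sales FROM authors p JOIN novels c ON c.author_id = p.id

Result:
id | name   | sales
---+--------+------
1  | Asimov | 45214
2  | Atwood | 78570
3  | Atwood | 8766 
4  | Asimov | 9029 
5  | Atwood | 45844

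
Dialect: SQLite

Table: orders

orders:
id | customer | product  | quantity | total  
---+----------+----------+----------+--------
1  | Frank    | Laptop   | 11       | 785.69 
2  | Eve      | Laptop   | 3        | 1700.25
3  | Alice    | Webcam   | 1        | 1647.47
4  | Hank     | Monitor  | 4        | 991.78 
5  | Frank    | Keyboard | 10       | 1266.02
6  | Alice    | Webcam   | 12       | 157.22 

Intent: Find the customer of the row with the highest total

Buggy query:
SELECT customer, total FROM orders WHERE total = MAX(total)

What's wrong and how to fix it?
Bug: WHERE is evaluated per row; an aggregate over the whole table isn't defined there

Fix: Wrap MAX in a scalar subquery so WHERE compares against a single value

Corrected query:
SELECT customer, total FROM orders WHERE total = (SELECT MAX(total) FROM orders)

Result:
customer | total  
---------+--------
Eve      | 1700.25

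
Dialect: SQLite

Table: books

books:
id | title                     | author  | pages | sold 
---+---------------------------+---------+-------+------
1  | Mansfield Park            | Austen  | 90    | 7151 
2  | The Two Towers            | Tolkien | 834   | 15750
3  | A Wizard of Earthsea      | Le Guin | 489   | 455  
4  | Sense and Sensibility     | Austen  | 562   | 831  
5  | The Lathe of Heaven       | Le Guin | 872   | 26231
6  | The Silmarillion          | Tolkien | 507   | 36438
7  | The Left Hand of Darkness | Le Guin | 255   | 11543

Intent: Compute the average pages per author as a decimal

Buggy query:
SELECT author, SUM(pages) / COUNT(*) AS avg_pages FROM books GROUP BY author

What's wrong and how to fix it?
Bug: Both operands are integers, so '/' performs integer division and truncates

Fix: Cast one side to REAL so the division keeps the fractional part

Corrected query:
SELECT author, SUM(pages) * 1.0 / COUNT(*) AS avg_pages FROM books GROUP BY author

Result:
author  | avg_pages 
--------+-----------
Austen  | 326       
Le Guin | 538.666667
Tolkien | 670.5     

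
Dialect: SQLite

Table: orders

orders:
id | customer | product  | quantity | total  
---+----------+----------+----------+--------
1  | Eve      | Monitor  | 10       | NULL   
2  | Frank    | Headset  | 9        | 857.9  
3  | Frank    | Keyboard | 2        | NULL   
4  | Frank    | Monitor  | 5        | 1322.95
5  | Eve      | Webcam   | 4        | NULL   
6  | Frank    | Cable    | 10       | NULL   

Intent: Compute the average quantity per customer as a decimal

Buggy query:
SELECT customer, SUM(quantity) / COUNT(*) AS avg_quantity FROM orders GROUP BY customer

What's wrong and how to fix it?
Bug: SUM(quantity) and COUNT(*) are both integers; the division truncates the fractional part

Fix: Cast one side to REAL so the division keeps the fractional part

Corrected query:
SELECT customer, SUM(quantity) * 1.0 / COUNT(*) AS avg_quantity FROM orders GROUP BY customer

Result:
customer | avg_quantity
---------+-------------
Eve      | 7           
Frank    | 6.5         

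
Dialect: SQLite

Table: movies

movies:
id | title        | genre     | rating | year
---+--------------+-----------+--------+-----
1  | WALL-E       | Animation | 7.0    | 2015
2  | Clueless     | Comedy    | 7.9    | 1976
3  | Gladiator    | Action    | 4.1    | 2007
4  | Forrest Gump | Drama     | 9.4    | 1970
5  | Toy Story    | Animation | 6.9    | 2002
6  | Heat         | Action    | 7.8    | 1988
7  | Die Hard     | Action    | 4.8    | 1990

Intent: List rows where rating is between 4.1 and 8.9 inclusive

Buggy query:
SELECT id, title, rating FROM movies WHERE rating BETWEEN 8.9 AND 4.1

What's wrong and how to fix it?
Bug: The bounds are reversed; BETWEEN a AND b requires a <= b to match anything

Fix: Swap the bounds so the smaller value comes first

Corrected query:
SELECT id, title, rating FROM movies WHERE rating BETWEEN 4.1 AND 8.9

Result:
id | title     | rating
---+-----------+-------
1  | WALL-E    | 7     
2  | Clueless  | 7.9   
3  | Gladiator | 4.1   
5  | Toy Story | 6.9   
6  | Heat      | 7.8   
7  | Die Hard  | 4.8   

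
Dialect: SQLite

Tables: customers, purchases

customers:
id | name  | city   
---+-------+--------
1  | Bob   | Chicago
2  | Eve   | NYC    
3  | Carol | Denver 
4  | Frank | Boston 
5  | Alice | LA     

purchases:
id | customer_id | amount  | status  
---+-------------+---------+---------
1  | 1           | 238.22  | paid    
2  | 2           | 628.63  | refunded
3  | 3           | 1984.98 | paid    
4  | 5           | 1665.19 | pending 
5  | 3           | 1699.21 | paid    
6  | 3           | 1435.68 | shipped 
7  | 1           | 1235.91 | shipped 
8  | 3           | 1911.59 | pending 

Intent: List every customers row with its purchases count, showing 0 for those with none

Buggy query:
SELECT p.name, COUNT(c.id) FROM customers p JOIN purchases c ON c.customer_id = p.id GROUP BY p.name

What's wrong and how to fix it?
Bug: An inner join excludes parents with zero children

Fix: Use LEFT JOIN so parents without children still appear (COUNT(c.id) gives 0)

Corrected query:
SELECT p.name, COUNT(c.id) FROM customers p LEFT JOIN purchases c ON c.customer_id = p.id GROUP BY p.name

Result:
name  | COUNT(c.id)
------+------------
Alice | 1          
Bob   | 2          
Carol | 4          
Eve   | 1          
Frank | 0          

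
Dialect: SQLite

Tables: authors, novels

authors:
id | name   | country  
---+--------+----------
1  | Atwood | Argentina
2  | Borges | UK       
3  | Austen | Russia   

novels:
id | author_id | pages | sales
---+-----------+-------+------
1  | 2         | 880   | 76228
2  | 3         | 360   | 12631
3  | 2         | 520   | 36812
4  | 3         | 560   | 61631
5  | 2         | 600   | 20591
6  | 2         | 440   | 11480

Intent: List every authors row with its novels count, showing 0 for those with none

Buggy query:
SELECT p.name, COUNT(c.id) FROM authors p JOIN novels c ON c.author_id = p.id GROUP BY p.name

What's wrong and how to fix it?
Bug: An inner join excludes parents with zero children

Fix: Use LEFT JOIN so parents without children still appear (COUNT(c.id) gives 0)

Corrected query:
SELECT p.name, COUNT(c.id) FROM authors p LEFT JOIN novels c ON c.author_id = p.id GROUP BY p.name

Result:
name   | COUNT(c.id)
-------+------------
Atwood | 0          
Austen | 2          
Borges | 4          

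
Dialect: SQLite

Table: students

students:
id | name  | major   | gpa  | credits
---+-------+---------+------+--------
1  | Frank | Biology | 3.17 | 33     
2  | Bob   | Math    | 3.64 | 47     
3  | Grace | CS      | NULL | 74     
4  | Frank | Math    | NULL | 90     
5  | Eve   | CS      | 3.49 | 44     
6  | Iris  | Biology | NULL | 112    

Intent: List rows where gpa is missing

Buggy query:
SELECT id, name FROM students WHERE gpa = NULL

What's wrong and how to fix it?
Bug: '= NULL' is always unknown in SQL three-valued logic, so no rows match

Fix: Replace '= NULL' with 'IS NULL'

Corrected query:
SELECT id, name FROM students WHERE gpa IS NULL

Result:
id | name 
---+------
3  | Grace
4  | Frank
6  | Iris 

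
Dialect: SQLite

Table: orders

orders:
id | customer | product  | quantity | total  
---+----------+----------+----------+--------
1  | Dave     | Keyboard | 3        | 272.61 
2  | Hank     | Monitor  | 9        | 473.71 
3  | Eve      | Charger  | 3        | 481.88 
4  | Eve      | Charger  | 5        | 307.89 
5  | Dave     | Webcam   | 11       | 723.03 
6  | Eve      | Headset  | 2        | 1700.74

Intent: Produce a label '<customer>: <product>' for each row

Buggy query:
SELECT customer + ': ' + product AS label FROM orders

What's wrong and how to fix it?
Bug: SQLite uses || for string concatenation; + coerces text to numbers (yielding 0)

Fix: Use the || operator for string concatenation

Corrected query:
SELECT customer || ': ' || product AS label FROM orders

Result:
label         
--------------
Dave: Keyboard
Hank: Monitor 
Eve: Charger  
Eve: Charger  
Dave: Webcam  
Eve: Headset  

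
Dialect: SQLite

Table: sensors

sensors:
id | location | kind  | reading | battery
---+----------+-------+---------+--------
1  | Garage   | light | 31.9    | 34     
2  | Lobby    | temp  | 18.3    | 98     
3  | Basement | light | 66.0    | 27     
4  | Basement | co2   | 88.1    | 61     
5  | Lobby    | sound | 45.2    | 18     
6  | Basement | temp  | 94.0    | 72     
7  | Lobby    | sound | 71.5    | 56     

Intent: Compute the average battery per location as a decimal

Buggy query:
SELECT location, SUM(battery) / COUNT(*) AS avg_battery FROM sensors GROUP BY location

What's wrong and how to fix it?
Bug: Both operands are integers, so '/' performs integer division and truncates

Fix: Cast one side to REAL so the division keeps the fractional part

Corrected query:
SELECT location, SUM(battery) * 1.0 / COUNT(*) AS avg_battery FROM sensors GROUP BY location

Result:
location | avg_battery
---------+------------
Basement | 53.333333  
Garage   | 34         
Lobby    | 57.333333  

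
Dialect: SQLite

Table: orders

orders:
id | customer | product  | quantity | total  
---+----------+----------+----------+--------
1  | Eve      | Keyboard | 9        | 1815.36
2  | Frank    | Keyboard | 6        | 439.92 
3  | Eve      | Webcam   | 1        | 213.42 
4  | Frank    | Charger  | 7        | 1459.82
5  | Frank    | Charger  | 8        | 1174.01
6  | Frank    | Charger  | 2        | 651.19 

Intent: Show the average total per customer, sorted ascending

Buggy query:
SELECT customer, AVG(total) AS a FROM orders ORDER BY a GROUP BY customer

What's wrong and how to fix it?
Bug: GROUP BY must precede ORDER BY

Fix: Move ORDER BY to the end, after GROUP BY

Corrected query:
SELECT customer, AVG(total) AS a FROM orders GROUP BY customer ORDER BY a

Result:
customer | a      
---------+--------
Frank    | 931.235
Eve      | 1014.39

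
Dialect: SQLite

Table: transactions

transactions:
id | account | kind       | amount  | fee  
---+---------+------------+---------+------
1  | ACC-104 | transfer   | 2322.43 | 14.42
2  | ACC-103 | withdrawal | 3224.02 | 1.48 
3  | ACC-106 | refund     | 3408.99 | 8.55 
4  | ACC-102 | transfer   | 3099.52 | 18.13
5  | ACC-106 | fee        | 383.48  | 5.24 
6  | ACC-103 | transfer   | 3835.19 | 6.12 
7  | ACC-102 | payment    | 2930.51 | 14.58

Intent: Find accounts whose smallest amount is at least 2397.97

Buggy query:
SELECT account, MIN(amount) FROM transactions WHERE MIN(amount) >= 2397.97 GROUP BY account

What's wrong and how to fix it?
Bug: Aggregates like MIN are computed per group after WHERE runs

Fix: Replace WHERE with HAVING after the GROUP BY

Corrected query:
SELECT account, MIN(amount) FROM transactions GROUP BY account HAVING MIN(amount) >= 2397.97

Result:
account | MIN(amount)
--------+------------
ACC-102 | 2930.51    
ACC-103 | 3224.02    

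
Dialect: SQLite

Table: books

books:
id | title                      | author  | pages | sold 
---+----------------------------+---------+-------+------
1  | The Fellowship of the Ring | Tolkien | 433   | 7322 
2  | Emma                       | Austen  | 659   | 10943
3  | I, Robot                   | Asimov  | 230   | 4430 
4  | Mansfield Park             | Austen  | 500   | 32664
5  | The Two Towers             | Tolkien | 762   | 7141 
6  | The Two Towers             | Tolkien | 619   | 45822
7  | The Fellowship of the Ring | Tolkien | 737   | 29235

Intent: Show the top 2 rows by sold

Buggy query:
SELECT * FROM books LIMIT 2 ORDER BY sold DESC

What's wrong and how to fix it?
Bug: ORDER BY cannot follow LIMIT; LIMIT is the final clause

Fix: Sort with ORDER BY, then apply LIMIT

Corrected query:
SELECT * FROM books ORDER BY sold DESC LIMIT 2

Result:
id | title          | author  | pages | sold 
---+----------------+---------+-------+------
6  | The Two Towers | Tolkien | 619   | 45822
4  | Mansfield Park | Austen  | 500   | 32664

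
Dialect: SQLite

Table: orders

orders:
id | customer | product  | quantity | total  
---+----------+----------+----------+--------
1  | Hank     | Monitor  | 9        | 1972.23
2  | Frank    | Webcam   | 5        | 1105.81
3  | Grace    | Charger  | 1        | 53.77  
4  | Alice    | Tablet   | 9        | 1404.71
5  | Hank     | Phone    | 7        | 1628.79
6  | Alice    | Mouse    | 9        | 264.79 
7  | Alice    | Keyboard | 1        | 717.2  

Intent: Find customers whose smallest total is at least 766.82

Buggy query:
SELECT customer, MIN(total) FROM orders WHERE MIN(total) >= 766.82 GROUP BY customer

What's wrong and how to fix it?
Bug: MIN() in WHERE is a misuse of aggregate

Fix: Use HAVING for the per-group MIN condition

Corrected query:
SELECT customer, MIN(total) FROM orders GROUP BY customer HAVING MIN(total) >= 766.82

Result:
customer | MIN(total)
---------+-----------
Frank    | 1105.81   
Hank     | 1628.79   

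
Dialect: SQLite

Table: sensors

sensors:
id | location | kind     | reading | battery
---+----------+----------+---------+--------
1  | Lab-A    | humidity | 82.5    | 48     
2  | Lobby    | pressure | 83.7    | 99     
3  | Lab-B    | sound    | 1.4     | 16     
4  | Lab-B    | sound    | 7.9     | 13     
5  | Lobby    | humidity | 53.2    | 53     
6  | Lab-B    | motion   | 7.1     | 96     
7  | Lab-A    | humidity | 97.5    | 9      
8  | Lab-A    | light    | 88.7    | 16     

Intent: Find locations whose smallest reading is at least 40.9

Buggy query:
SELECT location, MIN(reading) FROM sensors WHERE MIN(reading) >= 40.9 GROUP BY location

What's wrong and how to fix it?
Bug: MIN() in WHERE is a misuse of aggregate

Fix: Replace WHERE with HAVING after the GROUP BY

Corrected query:
SELECT location, MIN(reading) FROM sensors GROUP BY location HAVING MIN(reading) >= 40.9

Result:
location | MIN(reading)
---------+-------------
Lab-A    | 82.5        
Lobby    | 53.2        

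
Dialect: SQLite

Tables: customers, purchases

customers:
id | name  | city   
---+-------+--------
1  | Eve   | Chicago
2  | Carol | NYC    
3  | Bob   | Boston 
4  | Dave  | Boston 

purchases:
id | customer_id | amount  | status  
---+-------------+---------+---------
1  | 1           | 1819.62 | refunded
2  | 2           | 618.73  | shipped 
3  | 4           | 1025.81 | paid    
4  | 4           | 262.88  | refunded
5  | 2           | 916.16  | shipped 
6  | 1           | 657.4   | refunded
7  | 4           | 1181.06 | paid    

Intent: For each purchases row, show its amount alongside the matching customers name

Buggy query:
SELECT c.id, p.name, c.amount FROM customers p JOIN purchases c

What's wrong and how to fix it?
Bug: JOIN with no ON clause produces a cartesian product; every purchases row pairs with every customers row

Fix: Add ON c.customer_id = p.id to the JOIN

Corrected query:
SELECT c.id, p.name, c.amount FROM customers p JOIN purchases c ON c.customer_id = p.id

Result:
id | name  | amount 
---+-------+--------
1  | Eve   | 1819.62
2  | Carol | 618.73 
3  | Dave  | 1025.81
4  | Dave  | 262.88 
5  | Carol | 916.16 
6  | Eve   | 657.4  
7  | Dave  | 1181.06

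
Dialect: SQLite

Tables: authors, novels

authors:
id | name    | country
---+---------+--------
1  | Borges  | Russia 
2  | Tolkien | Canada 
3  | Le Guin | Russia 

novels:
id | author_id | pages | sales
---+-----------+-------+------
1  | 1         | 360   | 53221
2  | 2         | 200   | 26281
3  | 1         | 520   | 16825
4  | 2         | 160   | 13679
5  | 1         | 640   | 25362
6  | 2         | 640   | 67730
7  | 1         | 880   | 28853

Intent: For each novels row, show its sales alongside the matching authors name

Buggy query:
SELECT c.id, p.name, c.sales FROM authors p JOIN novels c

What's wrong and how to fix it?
Bug: JOIN with no ON clause produces a cartesian product; every novels row pairs with every authors row

Fix: Add ON c.author_id = p.id to the JOIN

Corrected query:
SELECT c.id, p.name, c.sales FROM authors p JOIN novels c ON c.author_id = p.id

Result:
id | name    | sales
---+---------+------
1  | Borges  | 53221
2  | Tolkien | 26281
3  | Borges  | 16825
4  | Tolkien | 13679
5  | Borges  | 25362
6  | Tolkien | 67730
7  | Borges  | 28853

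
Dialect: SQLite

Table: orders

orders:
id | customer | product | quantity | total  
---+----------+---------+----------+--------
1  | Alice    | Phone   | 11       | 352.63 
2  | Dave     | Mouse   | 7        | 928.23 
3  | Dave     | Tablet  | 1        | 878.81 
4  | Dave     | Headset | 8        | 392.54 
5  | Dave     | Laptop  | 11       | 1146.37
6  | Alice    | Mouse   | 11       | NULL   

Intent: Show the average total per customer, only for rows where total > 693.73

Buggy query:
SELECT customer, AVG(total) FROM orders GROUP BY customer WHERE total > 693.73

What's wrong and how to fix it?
Bug: Row-level WHERE must come before GROUP BY in the clause order

Fix: Place WHERE between FROM and GROUP BY

Corrected query:
SELECT customer, AVG(total) FROM orders WHERE total > 693.73 GROUP BY customer

Result:
customer | AVG(total)
---------+-----------
Dave     | 984.47    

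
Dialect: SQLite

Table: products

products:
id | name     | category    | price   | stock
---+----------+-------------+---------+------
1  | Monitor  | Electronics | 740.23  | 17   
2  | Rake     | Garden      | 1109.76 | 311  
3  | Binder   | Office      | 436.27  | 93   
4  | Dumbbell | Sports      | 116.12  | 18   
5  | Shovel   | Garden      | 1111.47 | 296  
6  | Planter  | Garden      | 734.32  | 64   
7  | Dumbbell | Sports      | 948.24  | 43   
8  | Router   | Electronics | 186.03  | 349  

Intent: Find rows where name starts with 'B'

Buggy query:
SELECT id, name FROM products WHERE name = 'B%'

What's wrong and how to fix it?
Bug: '=' compares the literal string including the % character; pattern matching needs LIKE

Fix: Use LIKE for wildcard pattern matching

Corrected query:
SELECT id, name FROM products WHERE name LIKE 'B%'

Result:
id | name  
---+-------
3  | Binder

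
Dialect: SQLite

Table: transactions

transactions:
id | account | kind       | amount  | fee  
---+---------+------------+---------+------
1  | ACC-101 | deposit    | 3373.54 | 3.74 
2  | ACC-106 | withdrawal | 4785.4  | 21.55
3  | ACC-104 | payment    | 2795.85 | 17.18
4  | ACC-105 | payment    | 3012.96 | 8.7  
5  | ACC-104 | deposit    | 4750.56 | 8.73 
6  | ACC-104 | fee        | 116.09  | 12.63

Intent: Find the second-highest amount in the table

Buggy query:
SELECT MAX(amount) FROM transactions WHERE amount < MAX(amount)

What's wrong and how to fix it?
Bug: The inner MAX is an aggregate inside WHERE, which is not allowed

Fix: Put the inner MAX in a scalar subquery

Corrected query:
SELECT MAX(amount) FROM transactions WHERE amount < (SELECT MAX(amount) FROM transactions)

Result:
MAX(amount)
-----------
4750.56    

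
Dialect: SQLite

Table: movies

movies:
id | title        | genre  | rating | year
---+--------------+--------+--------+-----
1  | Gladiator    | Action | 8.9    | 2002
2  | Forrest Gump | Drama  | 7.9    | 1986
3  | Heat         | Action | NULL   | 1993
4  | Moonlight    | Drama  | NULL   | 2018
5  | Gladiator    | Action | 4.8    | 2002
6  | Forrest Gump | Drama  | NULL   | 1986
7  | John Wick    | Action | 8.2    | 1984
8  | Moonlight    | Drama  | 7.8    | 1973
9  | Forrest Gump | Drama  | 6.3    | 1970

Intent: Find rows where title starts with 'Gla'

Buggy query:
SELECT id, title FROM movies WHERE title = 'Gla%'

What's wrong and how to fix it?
Bug: '=' compares the literal string including the % character; pattern matching needs LIKE

Fix: Replace '=' with LIKE so 'Gla%' is treated as a pattern

Corrected query:
SELECT id, title FROM movies WHERE title LIKE 'Gla%'

Result:
id | title    
---+----------
1  | Gladiator
5  | Gladiator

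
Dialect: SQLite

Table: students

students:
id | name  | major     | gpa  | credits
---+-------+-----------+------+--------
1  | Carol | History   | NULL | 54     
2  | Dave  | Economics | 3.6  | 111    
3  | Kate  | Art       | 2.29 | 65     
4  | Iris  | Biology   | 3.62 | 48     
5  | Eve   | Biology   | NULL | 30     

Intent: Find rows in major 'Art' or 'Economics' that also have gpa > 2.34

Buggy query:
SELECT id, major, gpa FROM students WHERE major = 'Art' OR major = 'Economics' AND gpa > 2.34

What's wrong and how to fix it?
Bug: Without parentheses, AND is evaluated before OR, so the gpa filter only applies to the 'Economics' branch

Fix: Group the OR with parentheses (or use IN), then AND the threshold

Corrected query:
SELECT id, major, gpa FROM students WHERE (major = 'Art' OR major = 'Economics') AND gpa > 2.34

Result:
id | major     | gpa
---+-----------+----
2  | Economics | 3.6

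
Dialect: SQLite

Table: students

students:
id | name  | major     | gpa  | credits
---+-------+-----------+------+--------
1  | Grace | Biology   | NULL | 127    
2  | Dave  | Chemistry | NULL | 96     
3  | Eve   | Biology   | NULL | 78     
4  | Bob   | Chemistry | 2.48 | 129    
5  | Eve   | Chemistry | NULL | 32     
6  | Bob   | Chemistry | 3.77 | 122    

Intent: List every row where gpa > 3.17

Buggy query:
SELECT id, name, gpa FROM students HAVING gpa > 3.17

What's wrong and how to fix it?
Bug: This is a non-aggregate query (no GROUP BY, no aggregates), so in SQLite the HAVING clause is invalid here; a row-level condition belongs in WHERE

Fix: Use WHERE for row-level filtering

Corrected query:
SELECT id, name, gpa FROM students WHERE gpa > 3.17

Result:
id | name | gpa 
---+------+-----
6  | Bob  | 3.77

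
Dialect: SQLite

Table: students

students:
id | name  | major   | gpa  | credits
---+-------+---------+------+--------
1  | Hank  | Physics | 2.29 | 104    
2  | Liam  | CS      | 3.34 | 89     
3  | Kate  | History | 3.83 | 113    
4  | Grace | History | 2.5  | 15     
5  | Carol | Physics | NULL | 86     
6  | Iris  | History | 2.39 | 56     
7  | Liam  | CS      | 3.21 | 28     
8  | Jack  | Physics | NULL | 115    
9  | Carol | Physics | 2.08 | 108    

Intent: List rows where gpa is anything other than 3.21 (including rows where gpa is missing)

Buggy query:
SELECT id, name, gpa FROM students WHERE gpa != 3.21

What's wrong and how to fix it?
Bug: Inequality against NULL is unknown, not true; rows with NULL are dropped

Fix: Handle NULL separately with IS NULL alongside the inequality

Corrected query:
SELECT id, name, gpa FROM students WHERE gpa != 3.21 OR gpa IS NULL

Result:
id | name  | gpa 
---+-------+-----
1  | Hank  | 2.29
2  | Liam  | 3.34
3  | Kate  | 3.83
4  | Grace | 2.5 
5  | Carol | NULL
6  | Iris  | 2.39
8  | Jack  | NULL
9  | Carol | 2.08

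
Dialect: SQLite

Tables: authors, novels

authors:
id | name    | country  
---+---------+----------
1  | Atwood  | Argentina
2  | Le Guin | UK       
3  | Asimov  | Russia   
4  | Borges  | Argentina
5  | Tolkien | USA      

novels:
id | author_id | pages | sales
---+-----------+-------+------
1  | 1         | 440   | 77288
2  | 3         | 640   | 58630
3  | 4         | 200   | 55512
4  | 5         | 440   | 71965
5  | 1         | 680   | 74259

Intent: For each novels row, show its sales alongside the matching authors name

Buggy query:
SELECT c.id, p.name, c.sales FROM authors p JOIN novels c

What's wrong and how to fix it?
Bug: Missing join condition: each novels row is matched to all authors rows instead of just its own

Fix: Add ON c.author_id = p.id to the JOIN

Corrected query:
SELECT c.id, p.name, c.sales FROM authors p JOIN novels c ON c.author_id = p.id

Result:
id | name    | sales
---+---------+------
1  | Atwood  | 77288
2  | Asimov  | 58630
3  | Borges  | 55512
4  | Tolkien | 71965
5  | Atwood  | 74259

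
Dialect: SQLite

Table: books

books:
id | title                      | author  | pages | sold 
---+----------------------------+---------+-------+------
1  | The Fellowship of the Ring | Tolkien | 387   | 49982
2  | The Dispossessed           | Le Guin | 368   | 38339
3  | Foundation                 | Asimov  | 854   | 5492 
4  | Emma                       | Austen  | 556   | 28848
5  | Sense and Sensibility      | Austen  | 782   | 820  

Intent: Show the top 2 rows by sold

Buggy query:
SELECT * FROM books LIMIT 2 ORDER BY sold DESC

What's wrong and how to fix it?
Bug: LIMIT must come after ORDER BY

Fix: Swap the clauses: ORDER BY first, then LIMIT

Corrected query:
SELECT * FROM books ORDER BY sold DESC LIMIT 2

Result:
id | title                      | author  | pages | sold 
---+----------------------------+---------+-------+------
1  | The Fellowship of the Ring | Tolkien | 387   | 49982
2  | The Dispossessed           | Le Guin | 368   | 38339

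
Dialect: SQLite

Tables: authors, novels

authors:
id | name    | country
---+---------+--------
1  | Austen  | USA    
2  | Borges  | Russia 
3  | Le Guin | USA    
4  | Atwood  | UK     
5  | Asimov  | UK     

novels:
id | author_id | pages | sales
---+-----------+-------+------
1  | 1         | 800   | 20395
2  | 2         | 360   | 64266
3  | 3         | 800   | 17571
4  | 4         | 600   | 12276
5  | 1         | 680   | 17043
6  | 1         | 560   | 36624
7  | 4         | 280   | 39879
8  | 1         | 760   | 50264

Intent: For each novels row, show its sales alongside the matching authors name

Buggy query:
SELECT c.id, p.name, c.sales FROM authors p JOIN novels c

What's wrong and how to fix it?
Bug: JOIN with no ON clause produces a cartesian product; every novels row pairs with every authors row

Fix: Add ON c.author_id = p.id to the JOIN

Corrected query:
SELECT c.id, p.name, c.sales FROM authors p JOIN novels c ON c.author_id = p.id

Result:
id | name    | sales
---+---------+------
1  | Austen  | 20395
2  | Borges  | 64266
3  | Le Guin | 17571
4  | Atwood  | 12276
5  | Austen  | 17043
6  | Austen  | 36624
7  | Atwood  | 39879
8  | Austen  | 50264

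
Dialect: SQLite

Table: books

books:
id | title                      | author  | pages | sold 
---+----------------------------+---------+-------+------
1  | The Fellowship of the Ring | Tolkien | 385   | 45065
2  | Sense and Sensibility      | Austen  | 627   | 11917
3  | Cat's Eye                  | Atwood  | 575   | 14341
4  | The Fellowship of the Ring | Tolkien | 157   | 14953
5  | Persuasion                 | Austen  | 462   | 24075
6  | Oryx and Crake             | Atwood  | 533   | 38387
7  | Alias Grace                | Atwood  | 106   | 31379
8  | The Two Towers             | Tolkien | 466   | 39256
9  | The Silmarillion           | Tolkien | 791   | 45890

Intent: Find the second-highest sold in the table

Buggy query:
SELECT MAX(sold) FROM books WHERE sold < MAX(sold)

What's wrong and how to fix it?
Bug: The inner MAX is an aggregate inside WHERE, which is not allowed

Fix: Put the inner MAX in a scalar subquery

Corrected query:
SELECT MAX(sold) FROM books WHERE sold < (SELECT MAX(sold) FROM books)

Result:
MAX(sold)
---------
45065    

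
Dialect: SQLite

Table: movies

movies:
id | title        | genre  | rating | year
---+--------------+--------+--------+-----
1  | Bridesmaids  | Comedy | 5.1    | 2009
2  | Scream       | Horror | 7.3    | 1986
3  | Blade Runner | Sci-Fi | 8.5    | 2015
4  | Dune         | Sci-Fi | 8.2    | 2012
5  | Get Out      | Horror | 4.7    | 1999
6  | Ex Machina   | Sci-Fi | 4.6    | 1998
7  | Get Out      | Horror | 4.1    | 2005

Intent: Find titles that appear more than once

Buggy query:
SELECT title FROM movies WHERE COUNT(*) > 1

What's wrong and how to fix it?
Bug: COUNT(*) is an aggregate and cannot be used in WHERE

Fix: GROUP BY title, then filter groups with HAVING COUNT(*) > 1

Corrected query:
SELECT title FROM movies GROUP BY title HAVING COUNT(*) > 1

Result:
title  
-------
Get Out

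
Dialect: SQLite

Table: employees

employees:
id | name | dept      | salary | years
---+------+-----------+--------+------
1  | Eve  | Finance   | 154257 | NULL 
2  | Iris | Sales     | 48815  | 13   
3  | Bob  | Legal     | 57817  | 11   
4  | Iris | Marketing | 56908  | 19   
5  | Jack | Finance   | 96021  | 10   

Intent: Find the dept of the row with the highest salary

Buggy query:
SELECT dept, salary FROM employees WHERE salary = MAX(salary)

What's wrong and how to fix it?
Bug: WHERE is evaluated per row; an aggregate over the whole table isn't defined there

Fix: Use a subquery: WHERE salary = (SELECT MAX(salary) FROM employees)

Corrected query:
SELECT dept, salary FROM employees WHERE salary = (SELECT MAX(salary) FROM employees)

Result:
dept    | salary
--------+-------
Finance | 154257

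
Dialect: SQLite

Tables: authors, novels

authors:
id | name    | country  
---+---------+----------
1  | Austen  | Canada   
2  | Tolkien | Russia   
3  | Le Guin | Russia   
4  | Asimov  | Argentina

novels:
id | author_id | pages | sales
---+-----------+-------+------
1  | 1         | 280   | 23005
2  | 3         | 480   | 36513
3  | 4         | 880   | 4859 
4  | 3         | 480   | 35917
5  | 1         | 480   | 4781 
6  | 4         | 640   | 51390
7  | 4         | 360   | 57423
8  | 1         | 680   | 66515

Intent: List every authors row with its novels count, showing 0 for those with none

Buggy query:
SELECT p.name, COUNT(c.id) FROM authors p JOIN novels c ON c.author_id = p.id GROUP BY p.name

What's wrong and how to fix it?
Bug: An inner join excludes parents with zero children

Fix: Switch to LEFT JOIN to retain unmatched parent rows

Corrected query:
SELECT p.name, COUNT(c.id) FROM authors p LEFT JOIN novels c ON c.author_id = p.id GROUP BY p.name

Result:
name    | COUNT(c.id)
--------+------------
Asimov  | 3          
Austen  | 3          
Le Guin | 2          
Tolkien | 0          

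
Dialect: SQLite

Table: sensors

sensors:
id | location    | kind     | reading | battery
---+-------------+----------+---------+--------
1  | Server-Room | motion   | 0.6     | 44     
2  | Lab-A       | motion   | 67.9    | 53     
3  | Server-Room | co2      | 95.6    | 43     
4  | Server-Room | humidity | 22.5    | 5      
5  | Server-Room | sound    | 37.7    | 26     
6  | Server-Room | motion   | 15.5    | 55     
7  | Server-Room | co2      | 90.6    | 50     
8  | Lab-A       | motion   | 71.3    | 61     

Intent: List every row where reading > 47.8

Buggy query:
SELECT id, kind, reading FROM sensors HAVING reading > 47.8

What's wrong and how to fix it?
Bug: This is a non-aggregate query (no GROUP BY, no aggregates), so in SQLite the HAVING clause is invalid here; a row-level condition belongs in WHERE

Fix: Replace HAVING with WHERE since the condition applies to individual rows

Corrected query:
SELECT id, kind, reading FROM sensors WHERE reading > 47.8

Result:
id | kind   | reading
---+--------+--------
2  | motion | 67.9   
3  | co2    | 95.6   
7  | co2    | 90.6   
8  | motion | 71.3   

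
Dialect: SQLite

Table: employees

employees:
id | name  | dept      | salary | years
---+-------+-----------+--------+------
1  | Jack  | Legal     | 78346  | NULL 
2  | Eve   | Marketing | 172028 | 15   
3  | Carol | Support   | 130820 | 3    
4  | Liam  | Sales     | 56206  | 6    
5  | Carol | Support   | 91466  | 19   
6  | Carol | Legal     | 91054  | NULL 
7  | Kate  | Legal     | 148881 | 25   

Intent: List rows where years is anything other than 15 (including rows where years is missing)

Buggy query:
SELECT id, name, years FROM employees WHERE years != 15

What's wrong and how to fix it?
Bug: Inequality against NULL is unknown, not true; rows with NULL are dropped

Fix: Handle NULL separately with IS NULL alongside the inequality

Corrected query:
SELECT id, name, years FROM employees WHERE years != 15 OR years IS NULL

Result:
id | name  | years
---+-------+------
1  | Jack  | NULL 
3  | Carol | 3    
4  | Liam  | 6    
5  | Carol | 19   
6  | Carol | NULL 
7  | Kate  | 25   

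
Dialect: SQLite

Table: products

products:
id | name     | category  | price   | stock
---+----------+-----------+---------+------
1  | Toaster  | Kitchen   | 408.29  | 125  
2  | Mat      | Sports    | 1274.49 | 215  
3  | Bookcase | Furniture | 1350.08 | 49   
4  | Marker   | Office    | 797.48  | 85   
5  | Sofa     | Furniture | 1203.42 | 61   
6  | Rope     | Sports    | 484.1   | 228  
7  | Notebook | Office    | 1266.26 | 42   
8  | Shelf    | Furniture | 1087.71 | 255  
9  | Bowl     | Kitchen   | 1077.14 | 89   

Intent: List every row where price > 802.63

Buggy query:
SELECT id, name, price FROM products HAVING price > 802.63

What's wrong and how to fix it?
Bug: HAVING filters the output of aggregation, but this query has no GROUP BY and no aggregate functions, so SQLite rejects it (HAVING clause on a non-aggregate query); the condition here is per row

Fix: Replace HAVING with WHERE since the condition applies to individual rows

Corrected query:
SELECT id, name, price FROM products WHERE price > 802.63

Result:
id | name     | price  
---+----------+--------
2  | Mat      | 1274.49
3  | Bookcase | 1350.08
5  | Sofa     | 1203.42
7  | Notebook | 1266.26
8  | Shelf    | 1087.71
9  | Bowl     | 1077.14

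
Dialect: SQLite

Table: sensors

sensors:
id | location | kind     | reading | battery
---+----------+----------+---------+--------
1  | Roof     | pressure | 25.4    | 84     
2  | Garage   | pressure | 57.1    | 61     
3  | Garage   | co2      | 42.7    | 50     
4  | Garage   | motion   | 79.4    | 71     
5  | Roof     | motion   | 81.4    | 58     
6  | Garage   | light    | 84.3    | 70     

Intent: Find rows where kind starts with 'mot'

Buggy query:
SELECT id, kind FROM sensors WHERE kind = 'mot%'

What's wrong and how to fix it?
Bug: Wildcards only work with LIKE; '=' treats '%' as a literal character

Fix: Replace '=' with LIKE so 'mot%' is treated as a pattern

Corrected query:
SELECT id, kind FROM sensors WHERE kind LIKE 'mot%'

Result:
id | kind  
---+-------
4  | motion
5  | motion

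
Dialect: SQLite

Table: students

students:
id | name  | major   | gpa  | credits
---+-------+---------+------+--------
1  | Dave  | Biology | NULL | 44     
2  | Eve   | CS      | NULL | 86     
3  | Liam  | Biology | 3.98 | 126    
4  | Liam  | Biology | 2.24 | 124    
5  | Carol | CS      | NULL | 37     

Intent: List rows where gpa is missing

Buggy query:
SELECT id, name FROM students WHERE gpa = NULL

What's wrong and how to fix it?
Bug: Comparing to NULL with '=' never matches; NULL = NULL is unknown, not true

Fix: Use IS NULL to test for NULL

Corrected query:
SELECT id, name FROM students WHERE gpa IS NULL

Result:
id | name 
---+------
1  | Dave 
2  | Eve  
5  | Carol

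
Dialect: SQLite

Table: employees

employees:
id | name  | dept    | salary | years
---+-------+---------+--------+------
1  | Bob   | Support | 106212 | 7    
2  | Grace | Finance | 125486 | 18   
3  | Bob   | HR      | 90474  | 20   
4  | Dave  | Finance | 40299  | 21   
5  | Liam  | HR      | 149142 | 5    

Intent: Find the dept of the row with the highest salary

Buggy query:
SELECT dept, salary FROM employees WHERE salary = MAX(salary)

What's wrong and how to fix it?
Bug: MAX(salary) is an aggregate and cannot be used directly in WHERE

Fix: Use a subquery: WHERE salary = (SELECT MAX(salary) FROM employees)

Corrected query:
SELECT dept, salary FROM employees WHERE salary = (SELECT MAX(salary) FROM employees)

Result:
dept | salary
-----+-------
HR   | 149142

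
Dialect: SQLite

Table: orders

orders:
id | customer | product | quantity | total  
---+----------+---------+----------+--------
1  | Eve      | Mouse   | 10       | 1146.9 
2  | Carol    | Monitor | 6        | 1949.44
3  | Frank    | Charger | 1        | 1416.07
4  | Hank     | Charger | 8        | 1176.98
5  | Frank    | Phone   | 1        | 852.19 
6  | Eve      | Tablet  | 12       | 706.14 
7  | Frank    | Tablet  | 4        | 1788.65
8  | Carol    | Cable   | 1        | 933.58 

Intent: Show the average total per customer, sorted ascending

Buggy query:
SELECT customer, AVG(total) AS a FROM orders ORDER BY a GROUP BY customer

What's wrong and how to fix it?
Bug: GROUP BY must precede ORDER BY

Fix: Reorder: SELECT … FROM … GROUP BY … ORDER BY …

Corrected query:
SELECT customer, AVG(total) AS a FROM orders GROUP BY customer ORDER BY a

Result:
customer | a          
---------+------------
Eve      | 926.52     
Hank     | 1176.98    
Frank    | 1352.303333
Carol    | 1441.51    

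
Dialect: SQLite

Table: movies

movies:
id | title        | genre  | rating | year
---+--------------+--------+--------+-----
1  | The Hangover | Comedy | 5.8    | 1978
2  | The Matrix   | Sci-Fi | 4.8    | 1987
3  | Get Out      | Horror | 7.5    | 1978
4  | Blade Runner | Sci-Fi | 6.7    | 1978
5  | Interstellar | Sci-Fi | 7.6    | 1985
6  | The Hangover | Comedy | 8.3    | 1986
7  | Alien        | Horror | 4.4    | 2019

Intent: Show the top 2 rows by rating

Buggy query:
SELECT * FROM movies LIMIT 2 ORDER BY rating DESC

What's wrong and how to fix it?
Bug: LIMIT must come after ORDER BY

Fix: Swap the clauses: ORDER BY first, then LIMIT

Corrected query:
SELECT * FROM movies ORDER BY rating DESC LIMIT 2

Result:
id | title        | genre  | rating | year
---+--------------+--------+--------+-----
6  | The Hangover | Comedy | 8.3    | 1986
5  | Interstellar | Sci-Fi | 7.6    | 1985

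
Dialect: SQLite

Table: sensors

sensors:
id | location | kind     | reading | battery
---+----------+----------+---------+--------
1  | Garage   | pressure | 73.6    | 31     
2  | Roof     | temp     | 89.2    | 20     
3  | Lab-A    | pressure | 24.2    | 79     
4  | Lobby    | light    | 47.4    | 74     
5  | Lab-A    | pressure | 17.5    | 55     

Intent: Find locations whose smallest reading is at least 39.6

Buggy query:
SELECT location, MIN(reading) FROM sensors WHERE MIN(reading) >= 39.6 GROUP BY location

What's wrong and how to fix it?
Bug: Aggregates like MIN are computed per group after WHERE runs

Fix: Replace WHERE with HAVING after the GROUP BY

Corrected query:
SELECT location, MIN(reading) FROM sensors GROUP BY location HAVING MIN(reading) >= 39.6

Result:
location | MIN(reading)
---------+-------------
Garage   | 73.6        
Lobby    | 47.4        
Roof     | 89.2        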